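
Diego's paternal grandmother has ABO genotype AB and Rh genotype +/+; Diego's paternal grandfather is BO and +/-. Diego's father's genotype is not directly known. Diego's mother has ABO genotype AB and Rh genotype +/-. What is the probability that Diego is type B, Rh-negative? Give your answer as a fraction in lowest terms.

Diego's father's ABO genotype from AB × BO: 1/4 AB, 1/4 AO, 1/4 BB, 1/4 BO.
Crossing each possibility with the mother AB and summing P(type B): 1/4·1/4 + 1/4·1/4 + 1/4·1/2 + 1/4·1/2 = 3/8.
Similarly for Rh via the father's Rh distribution: P(Rh-) = 1/8.
Independent loci: 3/8 × 1/8 = 3/64.

3/64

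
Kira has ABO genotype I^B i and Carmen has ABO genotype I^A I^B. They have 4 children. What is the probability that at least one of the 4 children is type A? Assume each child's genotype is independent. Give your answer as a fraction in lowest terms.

ABO cross I^B i × I^A I^B → 1/4 A, 1/2 B, 1/4 AB.
So P(type A) = 1/4 per child.
P(none) = (3/4)^4 = 81/256; P(at least one) = 1 − 81/256 = 175/256.

175/256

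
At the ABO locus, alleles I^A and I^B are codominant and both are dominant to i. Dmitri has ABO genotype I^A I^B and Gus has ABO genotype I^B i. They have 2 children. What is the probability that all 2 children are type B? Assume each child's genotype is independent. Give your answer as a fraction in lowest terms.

ABO cross I^A I^B × I^B i → 1/4 A, 1/2 B, 1/4 AB.
So P(type B) = 1/2 per child.
All 2 independent: (1/2)^2 = 1/4.

1/4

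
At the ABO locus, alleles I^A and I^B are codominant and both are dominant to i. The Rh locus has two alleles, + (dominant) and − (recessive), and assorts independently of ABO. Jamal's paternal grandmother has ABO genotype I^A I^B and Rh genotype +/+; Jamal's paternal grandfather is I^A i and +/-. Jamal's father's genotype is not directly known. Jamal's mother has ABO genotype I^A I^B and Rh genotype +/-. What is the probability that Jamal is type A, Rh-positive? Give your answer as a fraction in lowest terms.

21/64

Jamal's father's ABO genotype from I^A I^B × I^A i: 1/4 I^A I^A, 1/4 I^A I^B, 1/4 I^A i, 1/4 I^B i.
Crossing each possibility with the mother I^A I^B and summing P(type A): 1/4·1/2 + 1/4·1/4 + 1/4·1/2 + 1/4·1/4 = 3/8.
Similarly for Rh via the father's Rh distribution: P(Rh+) = 7/8.
Independent loci: 3/8 × 7/8 = 21/64.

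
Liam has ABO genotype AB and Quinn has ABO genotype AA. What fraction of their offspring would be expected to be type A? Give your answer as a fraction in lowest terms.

1/2

ABO cross AB × AA → offspring phenotypes: 1/2 A, 1/2 AB.
So P(type A) = 1/2.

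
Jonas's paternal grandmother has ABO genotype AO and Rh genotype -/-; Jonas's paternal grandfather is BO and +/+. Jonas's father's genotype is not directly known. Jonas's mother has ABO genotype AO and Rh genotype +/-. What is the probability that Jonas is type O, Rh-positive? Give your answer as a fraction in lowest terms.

3/16

Jonas's father's ABO genotype from AO × BO: 1/4 AB, 1/4 AO, 1/4 BO, 1/4 OO.
Crossing each possibility with the mother AO and summing P(type O): 1/4·0 + 1/4·1/4 + 1/4·1/4 + 1/4·1/2 = 1/4.
Similarly for Rh via the father's Rh distribution: P(Rh+) = 3/4.
Independent loci: 1/4 × 3/4 = 3/16.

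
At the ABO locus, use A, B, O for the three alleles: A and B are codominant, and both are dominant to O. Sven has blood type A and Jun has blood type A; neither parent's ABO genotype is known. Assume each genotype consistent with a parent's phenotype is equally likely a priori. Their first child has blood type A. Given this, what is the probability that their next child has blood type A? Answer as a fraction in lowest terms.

Possible genotypes: Sven ∈ {AA, AO}; Jun ∈ {AA, AO}.
Weight each parental genotype pair by prior × P(type-A child):
  AA × AA: posterior weight 4/15; P(next child type A) = 1.
  AA × AO: posterior weight 4/15; P(next child type A) = 1.
  AO × AA: posterior weight 4/15; P(next child type A) = 1.
  AO × AO: posterior weight 1/5; P(next child type A) = 3/4.
Weighted sum = 19/20.

19/20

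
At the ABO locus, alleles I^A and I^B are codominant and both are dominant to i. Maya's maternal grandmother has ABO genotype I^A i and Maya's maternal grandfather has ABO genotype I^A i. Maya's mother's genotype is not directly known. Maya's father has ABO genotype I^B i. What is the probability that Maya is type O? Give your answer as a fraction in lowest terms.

1/4

Maya's mother's ABO genotype from I^A i × I^A i: 1/4 I^A I^A, 1/2 I^A i, 1/4 i i.
Crossing each possibility with the father I^B i and summing P(type O): 1/4·0 + 1/2·1/4 + 1/4·1/2 = 1/4.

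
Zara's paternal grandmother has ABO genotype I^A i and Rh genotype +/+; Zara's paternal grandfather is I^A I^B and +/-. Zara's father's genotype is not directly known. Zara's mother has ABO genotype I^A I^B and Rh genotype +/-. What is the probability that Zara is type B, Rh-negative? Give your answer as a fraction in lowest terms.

Zara's father's ABO genotype from I^A i × I^A I^B: 1/4 I^A I^A, 1/4 I^A I^B, 1/4 I^A i, 1/4 I^B i.
Crossing each possibility with the mother I^A I^B and summing P(type B): 1/4·0 + 1/4·1/4 + 1/4·1/4 + 1/4·1/2 = 1/4.
Similarly for Rh via the father's Rh distribution: P(Rh-) = 1/8.
Independent loci: 1/4 × 1/8 = 1/32.

1/32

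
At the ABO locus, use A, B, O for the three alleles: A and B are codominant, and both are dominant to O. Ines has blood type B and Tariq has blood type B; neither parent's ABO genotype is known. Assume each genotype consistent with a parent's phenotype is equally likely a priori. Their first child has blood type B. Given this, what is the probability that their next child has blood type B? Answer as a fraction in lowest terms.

19/20

Possible genotypes: Ines ∈ {BB, BO}; Tariq ∈ {BB, BO}.
Weight each parental genotype pair by prior × P(type-B child):
  BB × BB: posterior weight 4/15; P(next child type B) = 1.
  BB × BO: posterior weight 4/15; P(next child type B) = 1.
  BO × BB: posterior weight 4/15; P(next child type B) = 1.
  BO × BO: posterior weight 1/5; P(next child type B) = 3/4.
Weighted sum = 19/20.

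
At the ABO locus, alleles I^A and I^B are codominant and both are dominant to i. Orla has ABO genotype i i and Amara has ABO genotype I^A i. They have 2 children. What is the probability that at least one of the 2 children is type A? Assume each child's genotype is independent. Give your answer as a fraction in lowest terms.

ABO cross i i × I^A i → 1/2 O, 1/2 A.
So P(type A) = 1/2 per child.
P(none) = (1/2)^2 = 1/4; P(at least one) = 1 − 1/4 = 3/4.

3/4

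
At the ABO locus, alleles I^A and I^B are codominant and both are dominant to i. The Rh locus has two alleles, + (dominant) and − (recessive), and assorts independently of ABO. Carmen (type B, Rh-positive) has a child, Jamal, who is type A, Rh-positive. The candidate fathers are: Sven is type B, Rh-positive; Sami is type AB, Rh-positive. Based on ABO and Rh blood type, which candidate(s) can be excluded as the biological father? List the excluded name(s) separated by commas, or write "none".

Sven

A candidate is excluded only if no genotype consistent with his phenotype could produce a type A, Rh-positive child with a type B, Rh-positive mother.
Sven (type B, Rh+): no genotype consistent with that phenotype can produce a type-A Rh+ child with a type-B mother.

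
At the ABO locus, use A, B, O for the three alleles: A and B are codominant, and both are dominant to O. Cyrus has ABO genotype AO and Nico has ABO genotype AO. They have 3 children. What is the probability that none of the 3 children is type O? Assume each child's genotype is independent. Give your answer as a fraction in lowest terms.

ABO cross AO × AO → 1/4 O, 3/4 A.
So P(type O) = 1/4 per child.
P(not type O) = 3/4 for one child; (3/4)^3 = 27/64.

27/64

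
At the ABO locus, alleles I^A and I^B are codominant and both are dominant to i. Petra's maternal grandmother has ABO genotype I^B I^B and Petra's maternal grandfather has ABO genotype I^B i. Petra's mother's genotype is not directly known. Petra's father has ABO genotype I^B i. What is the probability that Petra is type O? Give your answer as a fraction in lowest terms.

1/8

Petra's mother's ABO genotype from I^B I^B × I^B i: 1/2 I^B I^B, 1/2 I^B i.
Crossing each possibility with the father I^B i and summing P(type O): 1/2·0 + 1/2·1/4 = 1/8.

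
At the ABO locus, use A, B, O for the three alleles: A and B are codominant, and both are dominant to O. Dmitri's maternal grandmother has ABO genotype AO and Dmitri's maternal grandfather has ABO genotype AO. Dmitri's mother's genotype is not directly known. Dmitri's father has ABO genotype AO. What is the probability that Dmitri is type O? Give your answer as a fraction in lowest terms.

1/4

Dmitri's mother's ABO genotype from AO × AO: 1/4 AA, 1/2 AO, 1/4 OO.
Crossing each possibility with the father AO and summing P(type O): 1/4·0 + 1/2·1/4 + 1/4·1/2 = 1/4.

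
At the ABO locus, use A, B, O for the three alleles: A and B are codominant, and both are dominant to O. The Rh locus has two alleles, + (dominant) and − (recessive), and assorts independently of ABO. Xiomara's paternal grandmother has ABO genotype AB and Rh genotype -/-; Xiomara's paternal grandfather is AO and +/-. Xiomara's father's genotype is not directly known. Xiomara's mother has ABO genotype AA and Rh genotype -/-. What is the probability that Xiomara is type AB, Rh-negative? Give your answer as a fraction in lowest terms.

3/16

Xiomara's father's ABO genotype from AB × AO: 1/4 AA, 1/4 AB, 1/4 AO, 1/4 BO.
Crossing each possibility with the mother AA and summing P(type AB): 1/4·0 + 1/4·1/2 + 1/4·0 + 1/4·1/2 = 1/4.
Similarly for Rh via the father's Rh distribution: P(Rh-) = 3/4.
Independent loci: 1/4 × 3/4 = 3/16.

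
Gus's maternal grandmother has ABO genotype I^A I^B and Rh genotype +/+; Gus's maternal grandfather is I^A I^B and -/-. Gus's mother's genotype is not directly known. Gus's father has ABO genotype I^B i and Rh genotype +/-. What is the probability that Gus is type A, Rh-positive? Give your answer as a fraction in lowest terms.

3/16

Gus's mother's ABO genotype from I^A I^B × I^A I^B: 1/4 I^A I^A, 1/2 I^A I^B, 1/4 I^B I^B.
Crossing each possibility with the father I^B i and summing P(type A): 1/4·1/2 + 1/2·1/4 + 1/4·0 = 1/4.
Similarly for Rh via the mother's Rh distribution: P(Rh+) = 3/4.
Independent loci: 1/4 × 3/4 = 3/16.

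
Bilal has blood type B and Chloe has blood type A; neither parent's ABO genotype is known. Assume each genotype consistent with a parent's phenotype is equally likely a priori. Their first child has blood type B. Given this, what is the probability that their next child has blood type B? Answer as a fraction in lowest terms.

5/12

Possible genotypes: Bilal ∈ {I^B I^B, I^B i}; Chloe ∈ {I^A I^A, I^A i}.
Weight each parental genotype pair by prior × P(type-B child):
  I^B I^B × I^A i: posterior weight 2/3; P(next child type B) = 1/2.
  I^B i × I^A i: posterior weight 1/3; P(next child type B) = 1/4.
Weighted sum = 5/12.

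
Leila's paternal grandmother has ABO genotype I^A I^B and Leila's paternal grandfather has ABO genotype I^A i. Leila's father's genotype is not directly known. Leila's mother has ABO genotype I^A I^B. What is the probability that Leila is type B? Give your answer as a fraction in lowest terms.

1/4

Leila's father's ABO genotype from I^A I^B × I^A i: 1/4 I^A I^A, 1/4 I^A I^B, 1/4 I^A i, 1/4 I^B i.
Crossing each possibility with the mother I^A I^B and summing P(type B): 1/4·0 + 1/4·1/4 + 1/4·1/4 + 1/4·1/2 = 1/4.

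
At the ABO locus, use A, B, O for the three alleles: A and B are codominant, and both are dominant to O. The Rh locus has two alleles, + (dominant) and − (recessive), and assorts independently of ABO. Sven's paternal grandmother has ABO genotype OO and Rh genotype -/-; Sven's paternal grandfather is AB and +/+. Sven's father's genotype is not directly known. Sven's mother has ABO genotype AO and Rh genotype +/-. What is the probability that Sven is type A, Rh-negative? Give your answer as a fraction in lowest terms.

1/8

Sven's father's ABO genotype from OO × AB: 1/2 AO, 1/2 BO.
Crossing each possibility with the mother AO and summing P(type A): 1/2·3/4 + 1/2·1/4 = 1/2.
Similarly for Rh via the father's Rh distribution: P(Rh-) = 1/4.
Independent loci: 1/2 × 1/4 = 1/8.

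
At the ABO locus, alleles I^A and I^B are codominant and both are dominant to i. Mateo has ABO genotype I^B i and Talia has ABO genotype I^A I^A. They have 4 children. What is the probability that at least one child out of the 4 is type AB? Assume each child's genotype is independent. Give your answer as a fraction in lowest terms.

15/16

ABO cross I^B i × I^A I^A → 1/2 A, 1/2 AB.
So P(type AB) = 1/2 per child.
P(none) = (1/2)^4 = 1/16; P(at least one) = 1 − 1/16 = 15/16.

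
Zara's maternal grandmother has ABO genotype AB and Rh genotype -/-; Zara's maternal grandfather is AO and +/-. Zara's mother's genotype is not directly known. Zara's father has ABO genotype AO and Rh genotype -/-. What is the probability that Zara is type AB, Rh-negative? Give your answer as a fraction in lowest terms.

3/32

Zara's mother's ABO genotype from AB × AO: 1/4 AA, 1/4 AB, 1/4 AO, 1/4 BO.
Crossing each possibility with the father AO and summing P(type AB): 1/4·0 + 1/4·1/4 + 1/4·0 + 1/4·1/4 = 1/8.
Similarly for Rh via the mother's Rh distribution: P(Rh-) = 3/4.
Independent loci: 1/8 × 3/4 = 3/32.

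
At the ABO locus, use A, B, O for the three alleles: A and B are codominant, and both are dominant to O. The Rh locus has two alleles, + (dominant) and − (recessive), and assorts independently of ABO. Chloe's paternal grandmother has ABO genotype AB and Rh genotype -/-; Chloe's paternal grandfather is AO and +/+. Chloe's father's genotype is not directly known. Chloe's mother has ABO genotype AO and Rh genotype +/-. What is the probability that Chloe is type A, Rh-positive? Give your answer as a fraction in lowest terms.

Chloe's father's ABO genotype from AB × AO: 1/4 AA, 1/4 AB, 1/4 AO, 1/4 BO.
Crossing each possibility with the mother AO and summing P(type A): 1/4·1 + 1/4·1/2 + 1/4·3/4 + 1/4·1/4 = 5/8.
Similarly for Rh via the father's Rh distribution: P(Rh+) = 3/4.
Independent loci: 5/8 × 3/4 = 15/32.

15/32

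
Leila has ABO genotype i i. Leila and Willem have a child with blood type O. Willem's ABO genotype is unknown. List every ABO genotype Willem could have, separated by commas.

For each candidate genotype of Willem, check whether crossing it with i i can produce every observed child phenotype.
  I^A I^A → possible child types {A} ✗
  I^A I^B → possible child types {A, B} ✗
  I^A i → possible child types {O, A} ✓
  I^B I^B → possible child types {B} ✗
  I^B i → possible child types {O, B} ✓
  i i → possible child types {O} ✓

I^A i, I^B i, i i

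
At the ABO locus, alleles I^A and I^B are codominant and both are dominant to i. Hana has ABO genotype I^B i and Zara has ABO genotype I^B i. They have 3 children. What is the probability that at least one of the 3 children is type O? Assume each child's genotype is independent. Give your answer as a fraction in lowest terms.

ABO cross I^B i × I^B i → 1/4 O, 3/4 B.
So P(type O) = 1/4 per child.
P(none) = (3/4)^3 = 27/64; P(at least one) = 1 − 27/64 = 37/64.

37/64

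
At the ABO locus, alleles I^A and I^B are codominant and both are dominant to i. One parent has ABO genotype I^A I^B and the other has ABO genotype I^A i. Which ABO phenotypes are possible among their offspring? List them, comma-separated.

A, B, AB

Gametes from I^A I^B × I^A i give offspring ABO genotypes I^A I^A, I^A I^B, I^A i, I^B i, i.e. phenotypes A, B, AB.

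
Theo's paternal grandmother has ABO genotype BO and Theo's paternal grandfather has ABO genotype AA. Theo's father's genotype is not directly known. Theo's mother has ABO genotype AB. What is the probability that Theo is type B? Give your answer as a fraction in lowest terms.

1/4

Theo's father's ABO genotype from BO × AA: 1/2 AB, 1/2 AO.
Crossing each possibility with the mother AB and summing P(type B): 1/2·1/4 + 1/2·1/4 = 1/4.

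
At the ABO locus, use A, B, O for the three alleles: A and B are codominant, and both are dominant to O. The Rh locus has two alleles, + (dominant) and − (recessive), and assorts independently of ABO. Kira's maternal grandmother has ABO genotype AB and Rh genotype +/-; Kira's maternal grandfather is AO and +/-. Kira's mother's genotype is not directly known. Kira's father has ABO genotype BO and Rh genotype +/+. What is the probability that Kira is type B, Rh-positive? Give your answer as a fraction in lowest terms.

Kira's mother's ABO genotype from AB × AO: 1/4 AA, 1/4 AB, 1/4 AO, 1/4 BO.
Crossing each possibility with the father BO and summing P(type B): 1/4·0 + 1/4·1/2 + 1/4·1/4 + 1/4·3/4 = 3/8.
Similarly for Rh via the mother's Rh distribution: P(Rh+) = 1.
Independent loci: 3/8 × 1 = 3/8.

3/8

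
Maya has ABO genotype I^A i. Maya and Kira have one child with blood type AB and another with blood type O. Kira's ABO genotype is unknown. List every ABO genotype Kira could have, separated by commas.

I^B i

For each candidate genotype of Kira, check whether crossing it with I^A i can produce every observed child phenotype.
  I^A I^A → possible child types {A} ✗
  I^A I^B → possible child types {A, B, AB} ✗
  I^A i → possible child types {O, A} ✗
  I^B I^B → possible child types {B, AB} ✗
  I^B i → possible child types {O, A, B, AB} ✓
  i i → possible child types {O, A} ✗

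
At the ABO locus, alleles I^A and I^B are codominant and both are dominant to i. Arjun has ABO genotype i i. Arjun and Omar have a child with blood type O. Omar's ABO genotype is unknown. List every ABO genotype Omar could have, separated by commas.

I^A i, I^B i, i i

For each candidate genotype of Omar, check whether crossing it with i i can produce every observed child phenotype.
  I^A I^A → possible child types {A} ✗
  I^A I^B → possible child types {A, B} ✗
  I^A i → possible child types {O, A} ✓
  I^B I^B → possible child types {B} ✗
  I^B i → possible child types {O, B} ✓
  i i → possible child types {O} ✓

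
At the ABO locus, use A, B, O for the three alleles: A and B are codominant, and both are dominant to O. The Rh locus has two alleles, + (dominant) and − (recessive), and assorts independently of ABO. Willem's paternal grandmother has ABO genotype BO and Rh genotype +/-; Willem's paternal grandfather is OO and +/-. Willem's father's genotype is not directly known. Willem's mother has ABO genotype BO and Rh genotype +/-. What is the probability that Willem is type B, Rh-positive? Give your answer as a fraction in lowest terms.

15/32

Willem's father's ABO genotype from BO × OO: 1/2 BO, 1/2 OO.
Crossing each possibility with the mother BO and summing P(type B): 1/2·3/4 + 1/2·1/2 = 5/8.
Similarly for Rh via the father's Rh distribution: P(Rh+) = 3/4.
Independent loci: 5/8 × 3/4 = 15/32.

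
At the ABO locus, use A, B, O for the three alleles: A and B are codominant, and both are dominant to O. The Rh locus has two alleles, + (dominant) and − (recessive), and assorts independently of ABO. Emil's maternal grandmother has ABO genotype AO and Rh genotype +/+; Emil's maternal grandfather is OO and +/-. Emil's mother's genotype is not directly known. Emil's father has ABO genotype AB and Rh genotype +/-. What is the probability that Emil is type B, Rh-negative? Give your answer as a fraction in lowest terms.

Emil's mother's ABO genotype from AO × OO: 1/2 AO, 1/2 OO.
Crossing each possibility with the father AB and summing P(type B): 1/2·1/4 + 1/2·1/2 = 3/8.
Similarly for Rh via the mother's Rh distribution: P(Rh-) = 1/8.
Independent loci: 3/8 × 1/8 = 3/64.

3/64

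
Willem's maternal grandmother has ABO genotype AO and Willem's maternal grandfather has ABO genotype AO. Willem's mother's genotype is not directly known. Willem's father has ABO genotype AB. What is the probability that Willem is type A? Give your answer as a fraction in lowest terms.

1/2

Willem's mother's ABO genotype from AO × AO: 1/4 AA, 1/2 AO, 1/4 OO.
Crossing each possibility with the father AB and summing P(type A): 1/4·1/2 + 1/2·1/2 + 1/4·1/2 = 1/2.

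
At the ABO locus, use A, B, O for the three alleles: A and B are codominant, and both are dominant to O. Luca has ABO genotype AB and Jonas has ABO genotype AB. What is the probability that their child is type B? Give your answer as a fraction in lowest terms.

ABO cross AB × AB → offspring phenotypes: 1/4 A, 1/4 B, 1/2 AB.
So P(type B) = 1/4.

1/4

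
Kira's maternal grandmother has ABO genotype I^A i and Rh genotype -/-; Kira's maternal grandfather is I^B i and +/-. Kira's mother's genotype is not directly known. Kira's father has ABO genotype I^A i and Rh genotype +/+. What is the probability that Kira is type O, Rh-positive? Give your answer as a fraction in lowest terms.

1/4

Kira's mother's ABO genotype from I^A i × I^B i: 1/4 I^A I^B, 1/4 I^A i, 1/4 I^B i, 1/4 i i.
Crossing each possibility with the father I^A i and summing P(type O): 1/4·0 + 1/4·1/4 + 1/4·1/4 + 1/4·1/2 = 1/4.
Similarly for Rh via the mother's Rh distribution: P(Rh+) = 1.
Independent loci: 1/4 × 1 = 1/4.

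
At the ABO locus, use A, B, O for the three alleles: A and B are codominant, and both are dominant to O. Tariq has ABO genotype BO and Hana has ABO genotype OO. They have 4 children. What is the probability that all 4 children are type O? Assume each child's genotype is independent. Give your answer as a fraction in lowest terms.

1/16

ABO cross BO × OO → 1/2 O, 1/2 B.
So P(type O) = 1/2 per child.
All 4 independent: (1/2)^4 = 1/16.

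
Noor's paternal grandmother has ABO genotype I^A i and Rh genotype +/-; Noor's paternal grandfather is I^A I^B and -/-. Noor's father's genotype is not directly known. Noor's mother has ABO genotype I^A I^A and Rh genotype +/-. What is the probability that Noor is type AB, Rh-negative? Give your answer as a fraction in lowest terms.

Noor's father's ABO genotype from I^A i × I^A I^B: 1/4 I^A I^A, 1/4 I^A I^B, 1/4 I^A i, 1/4 I^B i.
Crossing each possibility with the mother I^A I^A and summing P(type AB): 1/4·0 + 1/4·1/2 + 1/4·0 + 1/4·1/2 = 1/4.
Similarly for Rh via the father's Rh distribution: P(Rh-) = 3/8.
Independent loci: 1/4 × 3/8 = 3/32.

3/32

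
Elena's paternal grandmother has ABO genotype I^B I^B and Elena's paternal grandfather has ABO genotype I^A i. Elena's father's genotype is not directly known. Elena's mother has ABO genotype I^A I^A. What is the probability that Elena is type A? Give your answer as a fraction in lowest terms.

Elena's father's ABO genotype from I^B I^B × I^A i: 1/2 I^A I^B, 1/2 I^B i.
Crossing each possibility with the mother I^A I^A and summing P(type A): 1/2·1/2 + 1/2·1/2 = 1/2.

1/2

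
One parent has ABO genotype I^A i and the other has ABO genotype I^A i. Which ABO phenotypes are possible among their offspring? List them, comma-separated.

O, A

Gametes from I^A i × I^A i give offspring ABO genotypes I^A I^A, I^A i, i i, i.e. phenotypes O, A.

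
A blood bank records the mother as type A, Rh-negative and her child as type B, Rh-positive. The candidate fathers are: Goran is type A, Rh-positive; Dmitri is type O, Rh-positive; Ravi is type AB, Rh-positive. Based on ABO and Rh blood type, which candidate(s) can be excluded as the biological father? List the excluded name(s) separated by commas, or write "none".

Goran, Dmitri

A candidate is excluded only if no genotype consistent with his phenotype could produce a type B, Rh-positive child with a type A, Rh-negative mother.
Goran (type A, Rh+): no genotype consistent with that phenotype can produce a type-B Rh+ child with a type-A mother.
Dmitri (type O, Rh+): no genotype consistent with that phenotype can produce a type-B Rh+ child with a type-A mother.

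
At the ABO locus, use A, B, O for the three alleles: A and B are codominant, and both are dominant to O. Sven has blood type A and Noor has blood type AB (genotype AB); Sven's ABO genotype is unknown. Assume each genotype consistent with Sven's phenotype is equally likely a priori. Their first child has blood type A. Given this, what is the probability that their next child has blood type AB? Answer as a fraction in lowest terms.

3/8

Possible genotypes: Sven ∈ {AA, AO}; Noor ∈ {AB}.
Weight each parental genotype pair by prior × P(type-A child):
  AA × AB: posterior weight 1/2; P(next child type AB) = 1/2.
  AO × AB: posterior weight 1/2; P(next child type AB) = 1/4.
Weighted sum = 3/8.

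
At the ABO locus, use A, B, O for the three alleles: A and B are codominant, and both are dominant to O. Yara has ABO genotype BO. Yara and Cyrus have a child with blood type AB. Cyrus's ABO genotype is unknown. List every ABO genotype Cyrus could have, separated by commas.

For each candidate genotype of Cyrus, check whether crossing it with BO can produce every observed child phenotype.
  AA → possible child types {A, AB} ✓
  AB → possible child types {A, B, AB} ✓
  AO → possible child types {O, A, B, AB} ✓
  BB → possible child types {B} ✗
  BO → possible child types {O, B} ✗
  OO → possible child types {O, B} ✗

AA, AB, AO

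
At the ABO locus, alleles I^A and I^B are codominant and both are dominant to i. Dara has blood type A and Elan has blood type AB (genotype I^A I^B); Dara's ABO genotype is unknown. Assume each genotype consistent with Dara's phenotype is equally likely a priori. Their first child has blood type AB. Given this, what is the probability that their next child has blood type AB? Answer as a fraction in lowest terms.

5/12

Possible genotypes: Dara ∈ {I^A I^A, I^A i}; Elan ∈ {I^A I^B}.
Weight each parental genotype pair by prior × P(type-AB child):
  I^A I^A × I^A I^B: posterior weight 2/3; P(next child type AB) = 1/2.
  I^A i × I^A I^B: posterior weight 1/3; P(next child type AB) = 1/4.
Weighted sum = 5/12.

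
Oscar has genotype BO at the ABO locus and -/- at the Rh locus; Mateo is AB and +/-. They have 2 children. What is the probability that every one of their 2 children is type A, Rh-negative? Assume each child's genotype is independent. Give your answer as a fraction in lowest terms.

ABO cross BO × AB → 1/4 A, 1/2 B, 1/4 AB.
Rh cross -/- × +/- → 1/2 Rh+, 1/2 Rh-; so P(type A, Rh-negative) = 1/4 × 1/2 = 1/8 per child.
All 2 independent: (1/8)^2 = 1/64.

1/64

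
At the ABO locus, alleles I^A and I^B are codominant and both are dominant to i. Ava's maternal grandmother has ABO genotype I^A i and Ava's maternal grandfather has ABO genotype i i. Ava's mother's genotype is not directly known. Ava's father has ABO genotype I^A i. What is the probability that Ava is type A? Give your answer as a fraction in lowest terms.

Ava's mother's ABO genotype from I^A i × i i: 1/2 I^A i, 1/2 i i.
Crossing each possibility with the father I^A i and summing P(type A): 1/2·3/4 + 1/2·1/2 = 5/8.

5/8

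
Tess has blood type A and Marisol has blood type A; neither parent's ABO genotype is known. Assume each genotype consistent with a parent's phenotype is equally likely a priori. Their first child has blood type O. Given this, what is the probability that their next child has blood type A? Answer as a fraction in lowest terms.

3/4

Possible genotypes: Tess ∈ {AA, AO}; Marisol ∈ {AA, AO}.
Weight each parental genotype pair by prior × P(type-O child):
  AO × AO: posterior weight 1; P(next child type A) = 3/4.
Weighted sum = 3/4.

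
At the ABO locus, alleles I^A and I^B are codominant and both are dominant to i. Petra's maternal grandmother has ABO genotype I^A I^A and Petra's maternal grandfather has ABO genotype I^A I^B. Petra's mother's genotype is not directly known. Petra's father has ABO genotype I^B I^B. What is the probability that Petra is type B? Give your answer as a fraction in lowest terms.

Petra's mother's ABO genotype from I^A I^A × I^A I^B: 1/2 I^A I^A, 1/2 I^A I^B.
Crossing each possibility with the father I^B I^B and summing P(type B): 1/2·0 + 1/2·1/2 = 1/4.

1/4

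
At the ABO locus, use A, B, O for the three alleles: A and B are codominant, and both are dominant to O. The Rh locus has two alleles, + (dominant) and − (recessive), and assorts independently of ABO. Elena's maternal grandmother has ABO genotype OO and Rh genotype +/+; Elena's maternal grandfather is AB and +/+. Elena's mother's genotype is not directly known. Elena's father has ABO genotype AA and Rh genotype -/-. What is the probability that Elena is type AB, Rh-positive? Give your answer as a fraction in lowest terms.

1/4

Elena's mother's ABO genotype from OO × AB: 1/2 AO, 1/2 BO.
Crossing each possibility with the father AA and summing P(type AB): 1/2·0 + 1/2·1/2 = 1/4.
Similarly for Rh via the mother's Rh distribution: P(Rh+) = 1.
Independent loci: 1/4 × 1 = 1/4.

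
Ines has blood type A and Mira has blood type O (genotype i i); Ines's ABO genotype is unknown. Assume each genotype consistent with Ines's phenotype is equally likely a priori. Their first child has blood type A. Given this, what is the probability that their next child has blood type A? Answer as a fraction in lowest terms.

Possible genotypes: Ines ∈ {I^A I^A, I^A i}; Mira ∈ {i i}.
Weight each parental genotype pair by prior × P(type-A child):
  I^A I^A × i i: posterior weight 2/3; P(next child type A) = 1.
  I^A i × i i: posterior weight 1/3; P(next child type A) = 1/2.
Weighted sum = 5/6.

5/6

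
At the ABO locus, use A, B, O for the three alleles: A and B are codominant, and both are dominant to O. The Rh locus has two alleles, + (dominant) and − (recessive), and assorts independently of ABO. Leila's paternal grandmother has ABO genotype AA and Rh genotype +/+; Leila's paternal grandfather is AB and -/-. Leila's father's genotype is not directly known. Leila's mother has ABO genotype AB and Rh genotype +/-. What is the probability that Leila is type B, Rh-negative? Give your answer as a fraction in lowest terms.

1/32

Leila's father's ABO genotype from AA × AB: 1/2 AA, 1/2 AB.
Crossing each possibility with the mother AB and summing P(type B): 1/2·0 + 1/2·1/4 = 1/8.
Similarly for Rh via the father's Rh distribution: P(Rh-) = 1/4.
Independent loci: 1/8 × 1/4 = 1/32.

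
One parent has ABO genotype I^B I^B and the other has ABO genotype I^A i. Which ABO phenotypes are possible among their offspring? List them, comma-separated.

B, AB

Gametes from I^B I^B × I^A i give offspring ABO genotypes I^A I^B, I^B i, i.e. phenotypes B, AB.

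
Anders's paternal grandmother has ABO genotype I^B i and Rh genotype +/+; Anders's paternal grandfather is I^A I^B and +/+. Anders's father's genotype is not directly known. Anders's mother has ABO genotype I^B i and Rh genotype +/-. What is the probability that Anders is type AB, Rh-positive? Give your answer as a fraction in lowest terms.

1/8

Anders's father's ABO genotype from I^B i × I^A I^B: 1/4 I^A I^B, 1/4 I^A i, 1/4 I^B I^B, 1/4 I^B i.
Crossing each possibility with the mother I^B i and summing P(type AB): 1/4·1/4 + 1/4·1/4 + 1/4·0 + 1/4·0 = 1/8.
Similarly for Rh via the father's Rh distribution: P(Rh+) = 1.
Independent loci: 1/8 × 1 = 1/8.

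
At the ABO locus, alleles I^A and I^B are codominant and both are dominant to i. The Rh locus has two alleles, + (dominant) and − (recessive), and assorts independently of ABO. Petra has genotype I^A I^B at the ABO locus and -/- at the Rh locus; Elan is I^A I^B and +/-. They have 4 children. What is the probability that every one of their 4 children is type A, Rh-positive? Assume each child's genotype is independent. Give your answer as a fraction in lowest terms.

ABO cross I^A I^B × I^A I^B → 1/4 A, 1/4 B, 1/2 AB.
Rh cross -/- × +/- → 1/2 Rh+, 1/2 Rh-; so P(type A, Rh-positive) = 1/4 × 1/2 = 1/8 per child.
All 4 independent: (1/8)^4 = 1/4096.

1/4096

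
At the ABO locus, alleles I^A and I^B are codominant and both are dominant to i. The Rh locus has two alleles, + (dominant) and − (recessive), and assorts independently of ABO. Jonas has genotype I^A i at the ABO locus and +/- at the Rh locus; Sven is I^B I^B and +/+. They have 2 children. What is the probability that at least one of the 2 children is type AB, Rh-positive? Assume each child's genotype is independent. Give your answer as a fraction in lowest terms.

ABO cross I^A i × I^B I^B → 1/2 B, 1/2 AB.
Rh cross +/- × +/+ → 1 Rh+; so P(type AB, Rh-positive) = 1/2 × 1 = 1/2 per child.
P(none) = (1/2)^2 = 1/4; P(at least one) = 1 − 1/4 = 3/4.

3/4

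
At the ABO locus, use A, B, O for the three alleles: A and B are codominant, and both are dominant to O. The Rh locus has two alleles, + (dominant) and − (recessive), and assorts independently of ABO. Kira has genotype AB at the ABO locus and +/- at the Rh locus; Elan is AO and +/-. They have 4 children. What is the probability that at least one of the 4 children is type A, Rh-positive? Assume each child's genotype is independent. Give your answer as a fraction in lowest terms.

3471/4096

ABO cross AB × AO → 1/2 A, 1/4 B, 1/4 AB.
Rh cross +/- × +/- → 3/4 Rh+, 1/4 Rh-; so P(type A, Rh-positive) = 1/2 × 3/4 = 3/8 per child.
P(none) = (5/8)^4 = 625/4096; P(at least one) = 1 − 625/4096 = 3471/4096.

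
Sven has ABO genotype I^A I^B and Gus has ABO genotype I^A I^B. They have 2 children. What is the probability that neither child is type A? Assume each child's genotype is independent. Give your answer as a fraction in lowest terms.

9/16

ABO cross I^A I^B × I^A I^B → 1/4 A, 1/4 B, 1/2 AB.
So P(type A) = 1/4 per child.
P(not type A) = 3/4 for one child; (3/4)^2 = 9/16.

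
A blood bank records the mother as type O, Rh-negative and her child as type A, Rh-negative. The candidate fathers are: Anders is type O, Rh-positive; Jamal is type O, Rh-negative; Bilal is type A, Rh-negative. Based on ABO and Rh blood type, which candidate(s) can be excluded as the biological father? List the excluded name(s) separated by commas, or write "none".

A candidate is excluded only if no genotype consistent with his phenotype could produce a type A, Rh-negative child with a type O, Rh-negative mother.
Anders (type O, Rh+): no genotype consistent with that phenotype can produce a type-A Rh- child with a type-O mother.
Jamal (type O, Rh-): no genotype consistent with that phenotype can produce a type-A Rh- child with a type-O mother.

Anders, Jamal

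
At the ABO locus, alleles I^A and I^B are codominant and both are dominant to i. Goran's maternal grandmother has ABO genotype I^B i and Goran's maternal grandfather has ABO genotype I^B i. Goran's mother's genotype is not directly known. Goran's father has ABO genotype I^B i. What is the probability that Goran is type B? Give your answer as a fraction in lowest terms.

Goran's mother's ABO genotype from I^B i × I^B i: 1/4 I^B I^B, 1/2 I^B i, 1/4 i i.
Crossing each possibility with the father I^B i and summing P(type B): 1/4·1 + 1/2·3/4 + 1/4·1/2 = 3/4.

3/4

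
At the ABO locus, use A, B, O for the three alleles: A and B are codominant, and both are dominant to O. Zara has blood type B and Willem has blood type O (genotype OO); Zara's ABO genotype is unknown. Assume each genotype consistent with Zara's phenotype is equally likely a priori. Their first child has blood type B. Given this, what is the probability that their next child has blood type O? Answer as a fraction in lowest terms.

Possible genotypes: Zara ∈ {BB, BO}; Willem ∈ {OO}.
Weight each parental genotype pair by prior × P(type-B child):
  BB × OO: posterior weight 2/3; P(next child type O) = 0.
  BO × OO: posterior weight 1/3; P(next child type O) = 1/2.
Weighted sum = 1/6.

1/6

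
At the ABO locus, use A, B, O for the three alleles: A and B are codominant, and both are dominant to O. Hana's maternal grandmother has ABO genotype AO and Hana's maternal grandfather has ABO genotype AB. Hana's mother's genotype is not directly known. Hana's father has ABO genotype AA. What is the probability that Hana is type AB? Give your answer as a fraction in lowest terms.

1/4

Hana's mother's ABO genotype from AO × AB: 1/4 AA, 1/4 AB, 1/4 AO, 1/4 BO.
Crossing each possibility with the father AA and summing P(type AB): 1/4·0 + 1/4·1/2 + 1/4·0 + 1/4·1/2 = 1/4.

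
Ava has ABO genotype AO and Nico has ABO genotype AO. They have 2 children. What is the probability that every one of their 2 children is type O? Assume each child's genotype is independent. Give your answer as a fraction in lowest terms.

ABO cross AO × AO → 1/4 O, 3/4 A.
So P(type O) = 1/4 per child.
All 2 independent: (1/4)^2 = 1/16.

1/16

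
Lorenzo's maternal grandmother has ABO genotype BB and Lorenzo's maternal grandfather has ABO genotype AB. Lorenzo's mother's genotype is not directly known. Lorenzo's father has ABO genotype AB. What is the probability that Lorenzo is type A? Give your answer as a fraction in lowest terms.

Lorenzo's mother's ABO genotype from BB × AB: 1/2 AB, 1/2 BB.
Crossing each possibility with the father AB and summing P(type A): 1/2·1/4 + 1/2·0 = 1/8.

1/8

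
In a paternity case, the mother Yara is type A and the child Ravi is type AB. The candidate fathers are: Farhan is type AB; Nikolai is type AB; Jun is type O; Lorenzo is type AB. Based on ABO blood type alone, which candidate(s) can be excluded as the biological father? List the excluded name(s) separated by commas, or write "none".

Jun

A candidate is excluded only if no genotype consistent with his phenotype could produce a type AB child with a type A mother.
Jun (type O): no genotype consistent with that phenotype can produce a type-AB child with a type-A mother.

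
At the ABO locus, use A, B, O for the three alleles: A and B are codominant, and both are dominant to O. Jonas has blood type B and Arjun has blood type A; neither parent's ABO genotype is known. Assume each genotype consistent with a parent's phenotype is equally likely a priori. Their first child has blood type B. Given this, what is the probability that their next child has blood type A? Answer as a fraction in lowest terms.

Possible genotypes: Jonas ∈ {BB, BO}; Arjun ∈ {AA, AO}.
Weight each parental genotype pair by prior × P(type-B child):
  BB × AO: posterior weight 2/3; P(next child type A) = 0.
  BO × AO: posterior weight 1/3; P(next child type A) = 1/4.
Weighted sum = 1/12.

1/12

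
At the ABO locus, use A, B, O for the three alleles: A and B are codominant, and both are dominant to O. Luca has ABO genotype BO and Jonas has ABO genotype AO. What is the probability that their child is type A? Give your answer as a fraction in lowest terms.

ABO cross BO × AO → offspring phenotypes: 1/4 O, 1/4 A, 1/4 B, 1/4 AB.
So P(type A) = 1/4.

1/4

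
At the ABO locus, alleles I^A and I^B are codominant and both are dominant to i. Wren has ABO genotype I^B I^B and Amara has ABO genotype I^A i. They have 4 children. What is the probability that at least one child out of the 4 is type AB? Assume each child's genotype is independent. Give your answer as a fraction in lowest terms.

ABO cross I^B I^B × I^A i → 1/2 B, 1/2 AB.
So P(type AB) = 1/2 per child.
P(none) = (1/2)^4 = 1/16; P(at least one) = 1 − 1/16 = 15/16.

15/16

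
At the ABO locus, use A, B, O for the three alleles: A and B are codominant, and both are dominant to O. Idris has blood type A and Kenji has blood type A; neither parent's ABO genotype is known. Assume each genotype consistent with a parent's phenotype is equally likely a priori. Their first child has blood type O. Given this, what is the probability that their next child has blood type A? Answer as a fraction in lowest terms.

3/4

Possible genotypes: Idris ∈ {AA, AO}; Kenji ∈ {AA, AO}.
Weight each parental genotype pair by prior × P(type-O child):
  AO × AO: posterior weight 1; P(next child type A) = 3/4.
Weighted sum = 3/4.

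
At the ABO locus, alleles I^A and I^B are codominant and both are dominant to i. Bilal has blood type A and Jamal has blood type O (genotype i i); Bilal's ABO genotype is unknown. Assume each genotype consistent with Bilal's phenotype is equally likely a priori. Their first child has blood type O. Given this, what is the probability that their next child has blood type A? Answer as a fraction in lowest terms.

1/2

Possible genotypes: Bilal ∈ {I^A I^A, I^A i}; Jamal ∈ {i i}.
Weight each parental genotype pair by prior × P(type-O child):
  I^A i × i i: posterior weight 1; P(next child type A) = 1/2.
Weighted sum = 1/2.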